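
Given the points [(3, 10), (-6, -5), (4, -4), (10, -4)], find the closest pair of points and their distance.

Computing all pairwise distances among 4 points:

d((3, 10), (-6, -5)) = 17.4929
d((3, 10), (4, -4)) = 14.0357
d((3, 10), (10, -4)) = 15.6525
d((-6, -5), (4, -4)) = 10.0499
d((-6, -5), (10, -4)) = 16.0312
d((4, -4), (10, -4)) = 6.0 <-- minimum

Closest pair: (4, -4) and (10, -4) with distance 6.0

The closest pair is (4, -4) and (10, -4) with Euclidean distance 6.0. For 4 points, brute-force pairwise comparison is shown above. For large n, the divide-and-conquer algorithm (sort by x, recurse on halves, check the dividing strip) achieves O(n log n).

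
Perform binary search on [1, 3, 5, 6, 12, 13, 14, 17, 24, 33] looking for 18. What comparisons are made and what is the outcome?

Binary search for 18 in [1, 3, 5, 6, 12, 13, 14, 17, 24, 33]:

lo=0, hi=9, mid=4, arr[mid]=12 -> 12 < 18, search right half
lo=5, hi=9, mid=7, arr[mid]=17 -> 17 < 18, search right half
lo=8, hi=9, mid=8, arr[mid]=24 -> 24 > 18, search left half
lo=8 > hi=7, target 18 not found

Binary search determines that 18 is not in the array after 3 comparisons. The search space was exhausted without finding the target.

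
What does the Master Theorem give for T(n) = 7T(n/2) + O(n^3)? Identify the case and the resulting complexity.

Master Theorem for T(n) = 7T(n/2) + O(n^3):

a = 7, b = 2, c = 3
log_b(a) = log_2(7) = 2.8074

Case 3: c = 3 > log_2(7) = 2.8074
T(n) = O(n^3) = O(n^3)

For T(n) = 7T(n/2) + O(n^3): log_2(7) = 2.8074. This is Case 3 of the Master Theorem (c > log_b(a), work dominated by root), giving O(n^3).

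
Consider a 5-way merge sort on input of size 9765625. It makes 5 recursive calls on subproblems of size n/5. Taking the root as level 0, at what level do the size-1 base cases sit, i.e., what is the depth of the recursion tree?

For divide and conquer with division factor 5:

Problem sizes at each level:
Level 0: 9765625
Level 1: 1953125
Level 2: 390625
Level 3: 78125
Level 4: 15625
Level 5: 3125
Level 6: 625
Level 7: 125
Level 8: 25
Level 9: 5
Level 10: 1

The root is level 0 and the size-1 base case is level 10 (the tree spans levels 0 through 10, i.e. 11 levels counting the root), so the depth is the number of divisions: log_5(9765625) = 10

The recursion tree depth is log_5(9765625) = 10. At each level, the problem size is divided by 5, so it takes 10 divisions to reduce to a base case of size 1. The algorithm makes 5 recursive calls at each level.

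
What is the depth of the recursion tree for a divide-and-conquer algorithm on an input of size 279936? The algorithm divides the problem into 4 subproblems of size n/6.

For divide and conquer with division factor 6:

Problem sizes at each level:
Level 0: 279936
Level 1: 46656
Level 2: 7776
Level 3: 1296
Level 4: 216
Level 5: 36
Level 6: 6
Level 7: 1

The root is level 0 and the size-1 base case is level 7 (the tree spans levels 0 through 7, i.e. 8 levels counting the root), so the depth is the number of divisions: log_6(279936) = 7

The recursion tree depth is log_6(279936) = 7. At each level, the problem size is divided by 6, so it takes 7 divisions to reduce to a base case of size 1. The algorithm makes 4 recursive calls at each level.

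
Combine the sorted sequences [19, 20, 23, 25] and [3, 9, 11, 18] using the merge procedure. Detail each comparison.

Merging process:

Compare 19 vs 3: take 3 from right. Merged: [3]
Compare 19 vs 9: take 9 from right. Merged: [3, 9]
Compare 19 vs 11: take 11 from right. Merged: [3, 9, 11]
Compare 19 vs 18: take 18 from right. Merged: [3, 9, 11, 18]
Append remaining from left: [19, 20, 23, 25]. Merged: [3, 9, 11, 18, 19, 20, 23, 25]

Final merged array: [3, 9, 11, 18, 19, 20, 23, 25]
Total comparisons: 4

The merged array is [3, 9, 11, 18, 19, 20, 23, 25], requiring 4 comparisons. The merge step runs in O(n) time where n is the total number of elements.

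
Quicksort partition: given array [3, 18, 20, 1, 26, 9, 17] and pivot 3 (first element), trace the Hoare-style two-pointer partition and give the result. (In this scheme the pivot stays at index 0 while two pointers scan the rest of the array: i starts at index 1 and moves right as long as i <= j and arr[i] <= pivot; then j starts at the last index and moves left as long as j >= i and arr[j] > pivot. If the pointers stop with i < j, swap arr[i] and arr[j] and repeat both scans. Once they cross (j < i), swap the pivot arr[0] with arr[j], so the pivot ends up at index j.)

Hoare-style two-pointer partition with pivot = 3:

Initial array: [3, 18, 20, 1, 26, 9, 17]

Pointers start at i = 1, j = 6.
i stops at index 1 (arr[1]=18 > 3), j stops at index 3 (arr[3]=1 <= 3): swap arr[1] and arr[3], array becomes [3, 1, 20, 18, 26, 9, 17]
i ends at 2, j ends at 1: the pointers have crossed (j < i), so scanning stops.

Swap pivot arr[0] with arr[1] to place pivot at position 1: [1, 3, 20, 18, 26, 9, 17]
Pivot position: 1

After partitioning with pivot 3, the array becomes [1, 3, 20, 18, 26, 9, 17]. The pivot is placed at index 1. All elements to the left of the pivot are <= 3, and all elements to the right are > 3.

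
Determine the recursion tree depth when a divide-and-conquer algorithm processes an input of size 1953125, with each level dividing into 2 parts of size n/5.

For divide and conquer with division factor 5:

Problem sizes at each level:
Level 0: 1953125
Level 1: 390625
Level 2: 78125
Level 3: 15625
Level 4: 3125
Level 5: 625
Level 6: 125
Level 7: 25
Level 8: 5
Level 9: 1

The root is level 0 and the size-1 base case is level 9 (the tree spans levels 0 through 9, i.e. 10 levels counting the root), so the depth is the number of divisions: log_5(1953125) = 9

The recursion tree depth is log_5(1953125) = 9. At each level, the problem size is divided by 5, so it takes 9 divisions to reduce to a base case of size 1. The algorithm makes 2 recursive calls at each level.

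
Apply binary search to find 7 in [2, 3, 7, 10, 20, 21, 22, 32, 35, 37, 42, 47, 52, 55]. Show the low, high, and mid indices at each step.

Binary search for 7 in [2, 3, 7, 10, 20, 21, 22, 32, 35, 37, 42, 47, 52, 55]:

lo=0, hi=13, mid=6, arr[mid]=22 -> 22 > 7, search left half
lo=0, hi=5, mid=2, arr[mid]=7 -> Found target at index 2!

Binary search finds 7 at index 2 after 2 comparisons. The search repeatedly halves the search space by comparing with the middle element.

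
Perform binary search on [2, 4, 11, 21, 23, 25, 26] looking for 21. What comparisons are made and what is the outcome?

Binary search for 21 in [2, 4, 11, 21, 23, 25, 26]:

lo=0, hi=6, mid=3, arr[mid]=21 -> Found target at index 3!

Binary search finds 21 at index 3 after 1 comparisons. The search repeatedly halves the search space by comparing with the middle element.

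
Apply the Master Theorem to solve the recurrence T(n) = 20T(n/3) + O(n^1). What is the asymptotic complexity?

Master Theorem for T(n) = 20T(n/3) + O(n^1):

a = 20, b = 3, c = 1
log_b(a) = log_3(20) = 2.7268

Case 1: c = 1 < log_3(20) = 2.7268
T(n) = O(n^(log_3 20))

For T(n) = 20T(n/3) + O(n^1): log_3(20) = 2.7268. This is Case 1 of the Master Theorem (c < log_b(a), work dominated by leaves), giving O(n^(log_3 20)).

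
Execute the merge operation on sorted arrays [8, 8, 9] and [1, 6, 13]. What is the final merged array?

Merging process:

Compare 8 vs 1: take 1 from right. Merged: [1]
Compare 8 vs 6: take 6 from right. Merged: [1, 6]
Compare 8 vs 13: take 8 from left. Merged: [1, 6, 8]
Compare 8 vs 13: take 8 from left. Merged: [1, 6, 8, 8]
Compare 9 vs 13: take 9 from left. Merged: [1, 6, 8, 8, 9]
Append remaining from right: [13]. Merged: [1, 6, 8, 8, 9, 13]

Final merged array: [1, 6, 8, 8, 9, 13]
Total comparisons: 5

The merged array is [1, 6, 8, 8, 9, 13], requiring 5 comparisons. The merge step runs in O(n) time where n is the total number of elements.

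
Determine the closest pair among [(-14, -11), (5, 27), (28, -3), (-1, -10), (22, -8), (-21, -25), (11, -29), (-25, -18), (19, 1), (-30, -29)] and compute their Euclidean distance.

Computing all pairwise distances among 10 points:

d((-14, -11), (5, 27)) = 42.4853
d((-14, -11), (28, -3)) = 42.7551
d((-14, -11), (-1, -10)) = 13.0384
d((-14, -11), (22, -8)) = 36.1248
d((-14, -11), (-21, -25)) = 15.6525
d((-14, -11), (11, -29)) = 30.8058
d((-14, -11), (-25, -18)) = 13.0384
d((-14, -11), (19, 1)) = 35.1141
d((-14, -11), (-30, -29)) = 24.0832
d((5, 27), (28, -3)) = 37.8021
d((5, 27), (-1, -10)) = 37.4833
d((5, 27), (22, -8)) = 38.9102
d((5, 27), (-21, -25)) = 58.1378
d((5, 27), (11, -29)) = 56.3205
d((5, 27), (-25, -18)) = 54.0833
d((5, 27), (19, 1)) = 29.5296
d((5, 27), (-30, -29)) = 66.0379
d((28, -3), (-1, -10)) = 29.8329
d((28, -3), (22, -8)) = 7.8102 <-- minimum
d((28, -3), (-21, -25)) = 53.7122
d((28, -3), (11, -29)) = 31.0644
d((28, -3), (-25, -18)) = 55.0818
d((28, -3), (19, 1)) = 9.8489
d((28, -3), (-30, -29)) = 63.561
d((-1, -10), (22, -8)) = 23.0868
d((-1, -10), (-21, -25)) = 25.0
d((-1, -10), (11, -29)) = 22.4722
d((-1, -10), (-25, -18)) = 25.2982
d((-1, -10), (19, 1)) = 22.8254
d((-1, -10), (-30, -29)) = 34.6699
d((22, -8), (-21, -25)) = 46.2385
d((22, -8), (11, -29)) = 23.7065
d((22, -8), (-25, -18)) = 48.0521
d((22, -8), (19, 1)) = 9.4868
d((22, -8), (-30, -29)) = 56.0803
d((-21, -25), (11, -29)) = 32.249
d((-21, -25), (-25, -18)) = 8.0623
d((-21, -25), (19, 1)) = 47.7074
d((-21, -25), (-30, -29)) = 9.8489
d((11, -29), (-25, -18)) = 37.6431
d((11, -29), (19, 1)) = 31.0483
d((11, -29), (-30, -29)) = 41.0
d((-25, -18), (19, 1)) = 47.927
d((-25, -18), (-30, -29)) = 12.083
d((19, 1), (-30, -29)) = 57.4543

Closest pair: (28, -3) and (22, -8) with distance 7.8102

The closest pair is (28, -3) and (22, -8) with Euclidean distance 7.8102. For 10 points, brute-force pairwise comparison is shown above. For large n, the divide-and-conquer algorithm (sort by x, recurse on halves, check the dividing strip) achieves O(n log n).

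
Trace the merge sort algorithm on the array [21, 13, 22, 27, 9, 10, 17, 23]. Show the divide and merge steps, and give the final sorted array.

Merge sort trace:

Split: [21, 13, 22, 27, 9, 10, 17, 23] -> [21, 13, 22, 27] and [9, 10, 17, 23]
  Split: [21, 13, 22, 27] -> [21, 13] and [22, 27]
    Split: [21, 13] -> [21] and [13]
    Merge: [21] + [13] -> [13, 21]
    Split: [22, 27] -> [22] and [27]
    Merge: [22] + [27] -> [22, 27]
  Merge: [13, 21] + [22, 27] -> [13, 21, 22, 27]
  Split: [9, 10, 17, 23] -> [9, 10] and [17, 23]
    Split: [9, 10] -> [9] and [10]
    Merge: [9] + [10] -> [9, 10]
    Split: [17, 23] -> [17] and [23]
    Merge: [17] + [23] -> [17, 23]
  Merge: [9, 10] + [17, 23] -> [9, 10, 17, 23]
Merge: [13, 21, 22, 27] + [9, 10, 17, 23] -> [9, 10, 13, 17, 21, 22, 23, 27]

Final sorted array: [9, 10, 13, 17, 21, 22, 23, 27]

The merge sort proceeds by recursively splitting the array and merging sorted halves.
After all merges, the sorted array is [9, 10, 13, 17, 21, 22, 23, 27].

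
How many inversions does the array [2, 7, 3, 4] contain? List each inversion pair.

Finding inversions in [2, 7, 3, 4]:

(1, 2): arr[1]=7 > arr[2]=3
(1, 3): arr[1]=7 > arr[3]=4

Total inversions: 2

The array has 2 inversion(s): (1,2), (1,3). Each pair (i,j) satisfies i < j and arr[i] > arr[j].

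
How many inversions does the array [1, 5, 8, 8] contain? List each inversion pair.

Finding inversions in [1, 5, 8, 8]:


Total inversions: 0

The array has 0 inversions. It is already sorted.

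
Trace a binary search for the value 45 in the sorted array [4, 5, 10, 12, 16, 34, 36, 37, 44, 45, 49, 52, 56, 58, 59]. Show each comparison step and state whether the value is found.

Binary search for 45 in [4, 5, 10, 12, 16, 34, 36, 37, 44, 45, 49, 52, 56, 58, 59]:

lo=0, hi=14, mid=7, arr[mid]=37 -> 37 < 45, search right half
lo=8, hi=14, mid=11, arr[mid]=52 -> 52 > 45, search left half
lo=8, hi=10, mid=9, arr[mid]=45 -> Found target at index 9!

Binary search finds 45 at index 9 after 3 comparisons. The search repeatedly halves the search space by comparing with the middle element.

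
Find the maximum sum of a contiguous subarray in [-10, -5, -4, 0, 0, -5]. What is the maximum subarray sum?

Using Kadane's algorithm on [-10, -5, -4, 0, 0, -5]:

Scanning through the array:
Position 1 (value -5): max_ending_here = -5, max_so_far = -5
Position 2 (value -4): max_ending_here = -4, max_so_far = -4
Position 3 (value 0): max_ending_here = 0, max_so_far = 0
Position 4 (value 0): max_ending_here = 0, max_so_far = 0
Position 5 (value -5): max_ending_here = -5, max_so_far = 0

Maximum subarray: [0]
Maximum sum: 0

The maximum subarray is [0] with sum 0. This subarray runs from index 3 to index 3.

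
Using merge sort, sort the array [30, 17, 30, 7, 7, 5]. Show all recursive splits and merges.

Merge sort trace:

Split: [30, 17, 30, 7, 7, 5] -> [30, 17, 30] and [7, 7, 5]
  Split: [30, 17, 30] -> [30] and [17, 30]
    Split: [17, 30] -> [17] and [30]
    Merge: [17] + [30] -> [17, 30]
  Merge: [30] + [17, 30] -> [17, 30, 30]
  Split: [7, 7, 5] -> [7] and [7, 5]
    Split: [7, 5] -> [7] and [5]
    Merge: [7] + [5] -> [5, 7]
  Merge: [7] + [5, 7] -> [5, 7, 7]
Merge: [17, 30, 30] + [5, 7, 7] -> [5, 7, 7, 17, 30, 30]

Final sorted array: [5, 7, 7, 17, 30, 30]

The merge sort proceeds by recursively splitting the array and merging sorted halves.
After all merges, the sorted array is [5, 7, 7, 17, 30, 30].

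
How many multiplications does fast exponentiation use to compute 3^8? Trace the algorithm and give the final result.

Computing 3^8 by squaring (build up from 3^1; each line after the first costs one multiplication):

3^1 = 3
3^2 = (3^1)^2 = 3^2 = 9
3^4 = (3^2)^2 = 9^2 = 81
3^8 = (3^4)^2 = 81^2 = 6561

Result: 6561
Multiplications needed: 3 (3 lines after 3^1)

3^8 = 6561. Using exponentiation by squaring, this requires 3 multiplications. The key idea: if the exponent is even, square the half-power; if odd, multiply by the base once.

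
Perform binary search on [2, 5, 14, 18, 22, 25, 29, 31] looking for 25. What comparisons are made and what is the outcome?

Binary search for 25 in [2, 5, 14, 18, 22, 25, 29, 31]:

lo=0, hi=7, mid=3, arr[mid]=18 -> 18 < 25, search right half
lo=4, hi=7, mid=5, arr[mid]=25 -> Found target at index 5!

Binary search finds 25 at index 5 after 2 comparisons. The search repeatedly halves the search space by comparing with the middle element.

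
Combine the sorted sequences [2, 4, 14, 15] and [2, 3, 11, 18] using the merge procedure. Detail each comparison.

Merging process:

Compare 2 vs 2: take 2 from left. Merged: [2]
Compare 4 vs 2: take 2 from right. Merged: [2, 2]
Compare 4 vs 3: take 3 from right. Merged: [2, 2, 3]
Compare 4 vs 11: take 4 from left. Merged: [2, 2, 3, 4]
Compare 14 vs 11: take 11 from right. Merged: [2, 2, 3, 4, 11]
Compare 14 vs 18: take 14 from left. Merged: [2, 2, 3, 4, 11, 14]
Compare 15 vs 18: take 15 from left. Merged: [2, 2, 3, 4, 11, 14, 15]
Append remaining from right: [18]. Merged: [2, 2, 3, 4, 11, 14, 15, 18]

Final merged array: [2, 2, 3, 4, 11, 14, 15, 18]
Total comparisons: 7

The merged array is [2, 2, 3, 4, 11, 14, 15, 18], requiring 7 comparisons. The merge step runs in O(n) time where n is the total number of elements.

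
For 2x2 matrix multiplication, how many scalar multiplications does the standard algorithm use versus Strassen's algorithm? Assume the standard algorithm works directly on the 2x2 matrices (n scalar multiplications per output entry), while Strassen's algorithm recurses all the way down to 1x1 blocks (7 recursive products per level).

Matrix multiplication for 2x2 matrices:

Standard algorithm: 2^3 = 8 multiplications
Strassen's algorithm: 7^(log2(2)) = 7^1 = 7 multiplications
Savings: 8 - 7 = 1 multiplications

Standard: 8 multiplications (2^3). Strassen: 7 multiplications (7^1). Strassen reduces 8 recursive multiplications to 7 at each level.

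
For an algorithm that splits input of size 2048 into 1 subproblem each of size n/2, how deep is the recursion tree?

For divide and conquer with division factor 2:

Problem sizes at each level:
Level 0: 2048
Level 1: 1024
Level 2: 512
Level 3: 256
Level 4: 128
Level 5: 64
Level 6: 32
Level 7: 16
Level 8: 8
Level 9: 4
Level 10: 2
Level 11: 1

The root is level 0 and the size-1 base case is level 11 (the tree spans levels 0 through 11, i.e. 12 levels counting the root), so the depth is the number of divisions: log_2(2048) = 11

The recursion tree depth is log_2(2048) = 11. At each level, the problem size is divided by 2, so it takes 11 divisions to reduce to a base case of size 1. The algorithm makes 1 recursive call at each level.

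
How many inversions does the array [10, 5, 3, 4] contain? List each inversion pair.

Finding inversions in [10, 5, 3, 4]:

(0, 1): arr[0]=10 > arr[1]=5
(0, 2): arr[0]=10 > arr[2]=3
(0, 3): arr[0]=10 > arr[3]=4
(1, 2): arr[1]=5 > arr[2]=3
(1, 3): arr[1]=5 > arr[3]=4

Total inversions: 5

The array has 5 inversion(s): (0,1), (0,2), (0,3), (1,2), (1,3). Each pair (i,j) satisfies i < j and arr[i] > arr[j].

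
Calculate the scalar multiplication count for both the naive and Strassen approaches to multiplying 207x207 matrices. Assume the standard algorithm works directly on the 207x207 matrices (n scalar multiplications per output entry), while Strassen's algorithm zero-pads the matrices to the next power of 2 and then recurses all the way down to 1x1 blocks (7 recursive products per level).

Matrix multiplication for 207x207 matrices:

Strassen's algorithm requires power-of-2 dimensions. Pad 207x207 to 256x256 (next power of 2).

Standard algorithm: 207^3 = 8869743 multiplications
Strassen's algorithm: 7^(log2(256)) = 7^8 = 5764801 multiplications
Savings: 8869743 - 5764801 = 3104942 multiplications

Standard: 8869743 multiplications (207^3). Strassen: 5764801 multiplications (7^8, after padding to 256x256). Strassen reduces 8 recursive multiplications to 7 at each level.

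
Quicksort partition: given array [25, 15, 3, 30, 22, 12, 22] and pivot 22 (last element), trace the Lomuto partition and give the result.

Lomuto partition with pivot = 22:

Initial array: [25, 15, 3, 30, 22, 12, 22]

arr[0]=25 > 22: no swap
arr[1]=15 <= 22: swap with position 0, array becomes [15, 25, 3, 30, 22, 12, 22]
arr[2]=3 <= 22: swap with position 1, array becomes [15, 3, 25, 30, 22, 12, 22]
arr[3]=30 > 22: no swap
arr[4]=22 <= 22: swap with position 2, array becomes [15, 3, 22, 30, 25, 12, 22]
arr[5]=12 <= 22: swap with position 3, array becomes [15, 3, 22, 12, 25, 30, 22]

Place pivot at position 4: [15, 3, 22, 12, 22, 30, 25]
Pivot position: 4

After partitioning with pivot 22, the array becomes [15, 3, 22, 12, 22, 30, 25]. The pivot is placed at index 4. All elements to the left of the pivot are <= 22, and all elements to the right are > 22.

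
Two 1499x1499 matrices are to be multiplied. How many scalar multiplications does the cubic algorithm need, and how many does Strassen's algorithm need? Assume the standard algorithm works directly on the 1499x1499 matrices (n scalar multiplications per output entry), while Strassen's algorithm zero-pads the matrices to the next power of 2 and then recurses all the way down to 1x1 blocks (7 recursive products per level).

Matrix multiplication for 1499x1499 matrices:

Strassen's algorithm requires power-of-2 dimensions. Pad 1499x1499 to 2048x2048 (next power of 2).

Standard algorithm: 1499^3 = 3368254499 multiplications
Strassen's algorithm: 7^(log2(2048)) = 7^11 = 1977326743 multiplications
Savings: 3368254499 - 1977326743 = 1390927756 multiplications

Standard: 3368254499 multiplications (1499^3). Strassen: 1977326743 multiplications (7^11, after padding to 2048x2048). Strassen reduces 8 recursive multiplications to 7 at each level.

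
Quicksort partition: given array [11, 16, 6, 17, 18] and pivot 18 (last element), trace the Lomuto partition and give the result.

Lomuto partition with pivot = 18:

Initial array: [11, 16, 6, 17, 18]

arr[0]=11 <= 18: swap with position 0, array becomes [11, 16, 6, 17, 18]
arr[1]=16 <= 18: swap with position 1, array becomes [11, 16, 6, 17, 18]
arr[2]=6 <= 18: swap with position 2, array becomes [11, 16, 6, 17, 18]
arr[3]=17 <= 18: swap with position 3, array becomes [11, 16, 6, 17, 18]

Place pivot at position 4: [11, 16, 6, 17, 18]
Pivot position: 4

After partitioning with pivot 18, the array becomes [11, 16, 6, 17, 18]. The pivot is placed at index 4. All elements to the left of the pivot are <= 18, and all elements to the right are > 18.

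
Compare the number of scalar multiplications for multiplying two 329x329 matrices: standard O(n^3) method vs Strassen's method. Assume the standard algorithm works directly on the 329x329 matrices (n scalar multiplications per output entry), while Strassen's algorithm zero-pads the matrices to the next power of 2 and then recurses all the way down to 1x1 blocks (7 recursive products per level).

Matrix multiplication for 329x329 matrices:

Strassen's algorithm requires power-of-2 dimensions. Pad 329x329 to 512x512 (next power of 2).

Standard algorithm: 329^3 = 35611289 multiplications
Strassen's algorithm: 7^(log2(512)) = 7^9 = 40353607 multiplications
Difference: 35611289 - 40353607 = -4742318 (Strassen uses MORE here due to padding overhead — for small or just-over-power-of-2 n, padding can outweigh the per-level savings)

Standard: 35611289 multiplications (329^3). Strassen: 40353607 multiplications (7^9, after padding to 512x512). Strassen reduces 8 recursive multiplications to 7 at each level.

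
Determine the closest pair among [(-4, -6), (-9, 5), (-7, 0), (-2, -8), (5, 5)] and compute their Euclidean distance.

Computing all pairwise distances among 5 points:

d((-4, -6), (-9, 5)) = 12.083
d((-4, -6), (-7, 0)) = 6.7082
d((-4, -6), (-2, -8)) = 2.8284 <-- minimum
d((-4, -6), (5, 5)) = 14.2127
d((-9, 5), (-7, 0)) = 5.3852
d((-9, 5), (-2, -8)) = 14.7648
d((-9, 5), (5, 5)) = 14.0
d((-7, 0), (-2, -8)) = 9.434
d((-7, 0), (5, 5)) = 13.0
d((-2, -8), (5, 5)) = 14.7648

Closest pair: (-4, -6) and (-2, -8) with distance 2.8284

The closest pair is (-4, -6) and (-2, -8) with Euclidean distance 2.8284. For 5 points, brute-force pairwise comparison is shown above. For large n, the divide-and-conquer algorithm (sort by x, recurse on halves, check the dividing strip) achieves O(n log n).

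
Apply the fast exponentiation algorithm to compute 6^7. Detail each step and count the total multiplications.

Computing 6^7 by squaring (build up from 6^1; each line after the first costs one multiplication):

6^1 = 6
6^2 = (6^1)^2 = 6^2 = 36
6^3 = 6 * 6^2 = 6 * 36 = 216
6^6 = (6^3)^2 = 216^2 = 46656
6^7 = 6 * 6^6 = 6 * 46656 = 279936

Result: 279936
Multiplications needed: 4 (4 lines after 6^1)

6^7 = 279936. Using exponentiation by squaring, this requires 4 multiplications. The key idea: if the exponent is even, square the half-power; if odd, multiply by the base once.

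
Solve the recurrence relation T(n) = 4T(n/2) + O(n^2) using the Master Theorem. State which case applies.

Master Theorem for T(n) = 4T(n/2) + O(n^2):

a = 4, b = 2, c = 2
log_b(a) = log_2(4) = 2.0000

Case 2: c = 2 = log_2(4) = 2.0000
T(n) = O(n^2 log n) = O(n^2 log n)

For T(n) = 4T(n/2) + O(n^2): log_2(4) = 2.0000. This is Case 2 of the Master Theorem (c = log_b(a), equal work at all levels), giving O(n^2 log n).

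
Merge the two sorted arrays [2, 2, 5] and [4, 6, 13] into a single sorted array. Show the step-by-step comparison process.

Merging process:

Compare 2 vs 4: take 2 from left. Merged: [2]
Compare 2 vs 4: take 2 from left. Merged: [2, 2]
Compare 5 vs 4: take 4 from right. Merged: [2, 2, 4]
Compare 5 vs 6: take 5 from left. Merged: [2, 2, 4, 5]
Append remaining from right: [6, 13]. Merged: [2, 2, 4, 5, 6, 13]

Final merged array: [2, 2, 4, 5, 6, 13]
Total comparisons: 4

The merged array is [2, 2, 4, 5, 6, 13], requiring 4 comparisons. The merge step runs in O(n) time where n is the total number of elements.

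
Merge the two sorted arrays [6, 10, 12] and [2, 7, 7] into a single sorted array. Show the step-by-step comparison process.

Merging process:

Compare 6 vs 2: take 2 from right. Merged: [2]
Compare 6 vs 7: take 6 from left. Merged: [2, 6]
Compare 10 vs 7: take 7 from right. Merged: [2, 6, 7]
Compare 10 vs 7: take 7 from right. Merged: [2, 6, 7, 7]
Append remaining from left: [10, 12]. Merged: [2, 6, 7, 7, 10, 12]

Final merged array: [2, 6, 7, 7, 10, 12]
Total comparisons: 4

The merged array is [2, 6, 7, 7, 10, 12], requiring 4 comparisons. The merge step runs in O(n) time where n is the total number of elements.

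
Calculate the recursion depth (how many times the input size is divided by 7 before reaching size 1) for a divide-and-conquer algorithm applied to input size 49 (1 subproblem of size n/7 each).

For divide and conquer with division factor 7:

Problem sizes at each level:
Level 0: 49
Level 1: 7
Level 2: 1

The root is level 0 and the size-1 base case is level 2 (the tree spans levels 0 through 2, i.e. 3 levels counting the root), so the depth is the number of divisions: log_7(49) = 2

The recursion tree depth is log_7(49) = 2. At each level, the problem size is divided by 7, so it takes 2 divisions to reduce to a base case of size 1. The algorithm makes 1 recursive call at each level.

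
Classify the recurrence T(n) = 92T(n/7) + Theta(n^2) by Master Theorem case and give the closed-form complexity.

Master Theorem for T(n) = 92T(n/7) + O(n^2):

a = 92, b = 7, c = 2
log_b(a) = log_7(92) = 2.3237

Case 1: c = 2 < log_7(92) = 2.3237
T(n) = O(n^(log_7 92))

For T(n) = 92T(n/7) + O(n^2): log_7(92) = 2.3237. This is Case 1 of the Master Theorem (c < log_b(a), work dominated by leaves), giving O(n^(log_7 92)).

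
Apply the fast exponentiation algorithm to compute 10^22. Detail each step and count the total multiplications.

Computing 10^22 by squaring (build up from 10^1; each line after the first costs one multiplication):

10^1 = 10
10^2 = (10^1)^2 = 10^2 = 100
10^4 = (10^2)^2 = 100^2 = 10000
10^5 = 10 * 10^4 = 10 * 10000 = 100000
10^10 = (10^5)^2 = 100000^2 = 10000000000
10^11 = 10 * 10^10 = 10 * 10000000000 = 100000000000
10^22 = (10^11)^2 = 100000000000^2 = 10000000000000000000000

Result: 10000000000000000000000
Multiplications needed: 6 (6 lines after 10^1)

10^22 = 10000000000000000000000. Using exponentiation by squaring, this requires 6 multiplications. The key idea: if the exponent is even, square the half-power; if odd, multiply by the base once.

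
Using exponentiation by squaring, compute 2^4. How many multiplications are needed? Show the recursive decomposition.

Computing 2^4 by squaring (build up from 2^1; each line after the first costs one multiplication):

2^1 = 2
2^2 = (2^1)^2 = 2^2 = 4
2^4 = (2^2)^2 = 4^2 = 16

Result: 16
Multiplications needed: 2 (2 lines after 2^1)

2^4 = 16. Using exponentiation by squaring, this requires 2 multiplications. The key idea: if the exponent is even, square the half-power; if odd, multiply by the base once.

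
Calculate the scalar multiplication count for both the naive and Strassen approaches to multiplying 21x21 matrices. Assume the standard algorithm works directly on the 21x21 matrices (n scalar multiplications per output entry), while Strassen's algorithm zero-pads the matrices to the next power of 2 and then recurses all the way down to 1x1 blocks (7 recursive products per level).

Matrix multiplication for 21x21 matrices:

Strassen's algorithm requires power-of-2 dimensions. Pad 21x21 to 32x32 (next power of 2).

Standard algorithm: 21^3 = 9261 multiplications
Strassen's algorithm: 7^(log2(32)) = 7^5 = 16807 multiplications
Difference: 9261 - 16807 = -7546 (Strassen uses MORE here due to padding overhead — for small or just-over-power-of-2 n, padding can outweigh the per-level savings)

Standard: 9261 multiplications (21^3). Strassen: 16807 multiplications (7^5, after padding to 32x32). Strassen reduces 8 recursive multiplications to 7 at each level.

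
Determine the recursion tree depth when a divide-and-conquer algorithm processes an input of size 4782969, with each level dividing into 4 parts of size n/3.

For divide and conquer with division factor 3:

Problem sizes at each level:
Level 0: 4782969
Level 1: 1594323
Level 2: 531441
Level 3: 177147
Level 4: 59049
Level 5: 19683
Level 6: 6561
Level 7: 2187
Level 8: 729
Level 9: 243
Level 10: 81
Level 11: 27
Level 12: 9
Level 13: 3
Level 14: 1

The root is level 0 and the size-1 base case is level 14 (the tree spans levels 0 through 14, i.e. 15 levels counting the root), so the depth is the number of divisions: log_3(4782969) = 14

The recursion tree depth is log_3(4782969) = 14. At each level, the problem size is divided by 3, so it takes 14 divisions to reduce to a base case of size 1. The algorithm makes 4 recursive calls at each level.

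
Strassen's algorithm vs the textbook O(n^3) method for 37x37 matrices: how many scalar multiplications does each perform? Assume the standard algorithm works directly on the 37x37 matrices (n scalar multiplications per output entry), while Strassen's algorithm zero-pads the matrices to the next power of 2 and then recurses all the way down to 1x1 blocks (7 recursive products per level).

Matrix multiplication for 37x37 matrices:

Strassen's algorithm requires power-of-2 dimensions. Pad 37x37 to 64x64 (next power of 2).

Standard algorithm: 37^3 = 50653 multiplications
Strassen's algorithm: 7^(log2(64)) = 7^6 = 117649 multiplications
Difference: 50653 - 117649 = -66996 (Strassen uses MORE here due to padding overhead — for small or just-over-power-of-2 n, padding can outweigh the per-level savings)

Standard: 50653 multiplications (37^3). Strassen: 117649 multiplications (7^6, after padding to 64x64). Strassen reduces 8 recursive multiplications to 7 at each level.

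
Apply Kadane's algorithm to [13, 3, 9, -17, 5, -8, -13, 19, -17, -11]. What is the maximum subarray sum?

Using Kadane's algorithm on [13, 3, 9, -17, 5, -8, -13, 19, -17, -11]:

Scanning through the array:
Position 1 (value 3): max_ending_here = 16, max_so_far = 16
Position 2 (value 9): max_ending_here = 25, max_so_far = 25
Position 3 (value -17): max_ending_here = 8, max_so_far = 25
Position 4 (value 5): max_ending_here = 13, max_so_far = 25
Position 5 (value -8): max_ending_here = 5, max_so_far = 25
Position 6 (value -13): max_ending_here = -8, max_so_far = 25
Position 7 (value 19): max_ending_here = 19, max_so_far = 25
Position 8 (value -17): max_ending_here = 2, max_so_far = 25
Position 9 (value -11): max_ending_here = -9, max_so_far = 25

Maximum subarray: [13, 3, 9]
Maximum sum: 25

The maximum subarray is [13, 3, 9] with sum 25. This subarray runs from index 0 to index 2.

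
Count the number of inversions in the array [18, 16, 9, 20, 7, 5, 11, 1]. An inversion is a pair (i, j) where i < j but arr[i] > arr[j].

Finding inversions in [18, 16, 9, 20, 7, 5, 11, 1]:

(0, 1): arr[0]=18 > arr[1]=16
(0, 2): arr[0]=18 > arr[2]=9
(0, 4): arr[0]=18 > arr[4]=7
(0, 5): arr[0]=18 > arr[5]=5
(0, 6): arr[0]=18 > arr[6]=11
(0, 7): arr[0]=18 > arr[7]=1
(1, 2): arr[1]=16 > arr[2]=9
(1, 4): arr[1]=16 > arr[4]=7
(1, 5): arr[1]=16 > arr[5]=5
(1, 6): arr[1]=16 > arr[6]=11
(1, 7): arr[1]=16 > arr[7]=1
(2, 4): arr[2]=9 > arr[4]=7
(2, 5): arr[2]=9 > arr[5]=5
(2, 7): arr[2]=9 > arr[7]=1
(3, 4): arr[3]=20 > arr[4]=7
(3, 5): arr[3]=20 > arr[5]=5
(3, 6): arr[3]=20 > arr[6]=11
(3, 7): arr[3]=20 > arr[7]=1
(4, 5): arr[4]=7 > arr[5]=5
(4, 7): arr[4]=7 > arr[7]=1
(5, 7): arr[5]=5 > arr[7]=1
(6, 7): arr[6]=11 > arr[7]=1

Total inversions: 22

The array has 22 inversion(s): (0,1), (0,2), (0,4), (0,5), (0,6), (0,7), (1,2), (1,4), (1,5), (1,6), (1,7), (2,4), (2,5), (2,7), (3,4), (3,5), (3,6), (3,7), (4,5), (4,7), (5,7), (6,7). Each pair (i,j) satisfies i < j and arr[i] > arr[j].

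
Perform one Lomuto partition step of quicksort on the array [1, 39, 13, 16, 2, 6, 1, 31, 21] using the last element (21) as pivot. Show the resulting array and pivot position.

Lomuto partition with pivot = 21:

Initial array: [1, 39, 13, 16, 2, 6, 1, 31, 21]

arr[0]=1 <= 21: swap with position 0, array becomes [1, 39, 13, 16, 2, 6, 1, 31, 21]
arr[1]=39 > 21: no swap
arr[2]=13 <= 21: swap with position 1, array becomes [1, 13, 39, 16, 2, 6, 1, 31, 21]
arr[3]=16 <= 21: swap with position 2, array becomes [1, 13, 16, 39, 2, 6, 1, 31, 21]
arr[4]=2 <= 21: swap with position 3, array becomes [1, 13, 16, 2, 39, 6, 1, 31, 21]
arr[5]=6 <= 21: swap with position 4, array becomes [1, 13, 16, 2, 6, 39, 1, 31, 21]
arr[6]=1 <= 21: swap with position 5, array becomes [1, 13, 16, 2, 6, 1, 39, 31, 21]
arr[7]=31 > 21: no swap

Place pivot at position 6: [1, 13, 16, 2, 6, 1, 21, 31, 39]
Pivot position: 6

After partitioning with pivot 21, the array becomes [1, 13, 16, 2, 6, 1, 21, 31, 39]. The pivot is placed at index 6. All elements to the left of the pivot are <= 21, and all elements to the right are > 21.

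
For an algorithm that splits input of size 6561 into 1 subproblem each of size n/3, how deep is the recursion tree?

For divide and conquer with division factor 3:

Problem sizes at each level:
Level 0: 6561
Level 1: 2187
Level 2: 729
Level 3: 243
Level 4: 81
Level 5: 27
Level 6: 9
Level 7: 3
Level 8: 1

The root is level 0 and the size-1 base case is level 8 (the tree spans levels 0 through 8, i.e. 9 levels counting the root), so the depth is the number of divisions: log_3(6561) = 8

The recursion tree depth is log_3(6561) = 8. At each level, the problem size is divided by 3, so it takes 8 divisions to reduce to a base case of size 1. The algorithm makes 1 recursive call at each level.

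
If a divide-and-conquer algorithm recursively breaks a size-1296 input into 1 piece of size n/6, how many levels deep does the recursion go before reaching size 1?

For divide and conquer with division factor 6:

Problem sizes at each level:
Level 0: 1296
Level 1: 216
Level 2: 36
Level 3: 6
Level 4: 1

The root is level 0 and the size-1 base case is level 4 (the tree spans levels 0 through 4, i.e. 5 levels counting the root), so the depth is the number of divisions: log_6(1296) = 4

The recursion tree depth is log_6(1296) = 4. At each level, the problem size is divided by 6, so it takes 4 divisions to reduce to a base case of size 1. The algorithm makes 1 recursive call at each level.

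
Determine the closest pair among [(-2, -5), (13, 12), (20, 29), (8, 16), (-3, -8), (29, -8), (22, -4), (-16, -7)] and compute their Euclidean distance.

Computing all pairwise distances among 8 points:

d((-2, -5), (13, 12)) = 22.6716
d((-2, -5), (20, 29)) = 40.4969
d((-2, -5), (8, 16)) = 23.2594
d((-2, -5), (-3, -8)) = 3.1623 <-- minimum
d((-2, -5), (29, -8)) = 31.1448
d((-2, -5), (22, -4)) = 24.0208
d((-2, -5), (-16, -7)) = 14.1421
d((13, 12), (20, 29)) = 18.3848
d((13, 12), (8, 16)) = 6.4031
d((13, 12), (-3, -8)) = 25.6125
d((13, 12), (29, -8)) = 25.6125
d((13, 12), (22, -4)) = 18.3576
d((13, 12), (-16, -7)) = 34.6699
d((20, 29), (8, 16)) = 17.6918
d((20, 29), (-3, -8)) = 43.566
d((20, 29), (29, -8)) = 38.0789
d((20, 29), (22, -4)) = 33.0606
d((20, 29), (-16, -7)) = 50.9117
d((8, 16), (-3, -8)) = 26.4008
d((8, 16), (29, -8)) = 31.8904
d((8, 16), (22, -4)) = 24.4131
d((8, 16), (-16, -7)) = 33.2415
d((-3, -8), (29, -8)) = 32.0
d((-3, -8), (22, -4)) = 25.318
d((-3, -8), (-16, -7)) = 13.0384
d((29, -8), (22, -4)) = 8.0623
d((29, -8), (-16, -7)) = 45.0111
d((22, -4), (-16, -7)) = 38.1182

Closest pair: (-2, -5) and (-3, -8) with distance 3.1623

The closest pair is (-2, -5) and (-3, -8) with Euclidean distance 3.1623. For 8 points, brute-force pairwise comparison is shown above. For large n, the divide-and-conquer algorithm (sort by x, recurse on halves, check the dividing strip) achieves O(n log n).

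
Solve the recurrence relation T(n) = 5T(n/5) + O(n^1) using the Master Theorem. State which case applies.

Master Theorem for T(n) = 5T(n/5) + O(n^1):

a = 5, b = 5, c = 1
log_b(a) = log_5(5) = 1.0000

Case 2: c = 1 = log_5(5) = 1.0000
T(n) = O(n^1 log n) = O(n log n)

For T(n) = 5T(n/5) + O(n^1): log_5(5) = 1.0000. This is Case 2 of the Master Theorem (c = log_b(a), equal work at all levels), giving O(n log n).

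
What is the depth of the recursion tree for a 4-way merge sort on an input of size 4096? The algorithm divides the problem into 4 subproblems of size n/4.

For divide and conquer with division factor 4:

Problem sizes at each level:
Level 0: 4096
Level 1: 1024
Level 2: 256
Level 3: 64
Level 4: 16
Level 5: 4
Level 6: 1

The root is level 0 and the size-1 base case is level 6 (the tree spans levels 0 through 6, i.e. 7 levels counting the root), so the depth is the number of divisions: log_4(4096) = 6

The recursion tree depth is log_4(4096) = 6. At each level, the problem size is divided by 4, so it takes 6 divisions to reduce to a base case of size 1. The algorithm makes 4 recursive calls at each level.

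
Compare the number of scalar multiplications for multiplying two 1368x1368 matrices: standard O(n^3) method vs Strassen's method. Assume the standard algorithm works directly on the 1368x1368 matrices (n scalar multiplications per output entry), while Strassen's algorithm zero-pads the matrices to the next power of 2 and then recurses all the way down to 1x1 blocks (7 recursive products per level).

Matrix multiplication for 1368x1368 matrices:

Strassen's algorithm requires power-of-2 dimensions. Pad 1368x1368 to 2048x2048 (next power of 2).

Standard algorithm: 1368^3 = 2560108032 multiplications
Strassen's algorithm: 7^(log2(2048)) = 7^11 = 1977326743 multiplications
Savings: 2560108032 - 1977326743 = 582781289 multiplications

Standard: 2560108032 multiplications (1368^3). Strassen: 1977326743 multiplications (7^11, after padding to 2048x2048). Strassen reduces 8 recursive multiplications to 7 at each level.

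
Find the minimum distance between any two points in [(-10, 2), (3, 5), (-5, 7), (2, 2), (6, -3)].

Computing all pairwise distances among 5 points:

d((-10, 2), (3, 5)) = 13.3417
d((-10, 2), (-5, 7)) = 7.0711
d((-10, 2), (2, 2)) = 12.0
d((-10, 2), (6, -3)) = 16.7631
d((3, 5), (-5, 7)) = 8.2462
d((3, 5), (2, 2)) = 3.1623 <-- minimum
d((3, 5), (6, -3)) = 8.544
d((-5, 7), (2, 2)) = 8.6023
d((-5, 7), (6, -3)) = 14.8661
d((2, 2), (6, -3)) = 6.4031

Closest pair: (3, 5) and (2, 2) with distance 3.1623

The closest pair is (3, 5) and (2, 2) with Euclidean distance 3.1623. For 5 points, brute-force pairwise comparison is shown above. For large n, the divide-and-conquer algorithm (sort by x, recurse on halves, check the dividing strip) achieves O(n log n).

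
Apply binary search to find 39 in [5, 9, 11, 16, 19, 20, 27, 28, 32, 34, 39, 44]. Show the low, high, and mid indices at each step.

Binary search for 39 in [5, 9, 11, 16, 19, 20, 27, 28, 32, 34, 39, 44]:

lo=0, hi=11, mid=5, arr[mid]=20 -> 20 < 39, search right half
lo=6, hi=11, mid=8, arr[mid]=32 -> 32 < 39, search right half
lo=9, hi=11, mid=10, arr[mid]=39 -> Found target at index 10!

Binary search finds 39 at index 10 after 3 comparisons. The search repeatedly halves the search space by comparing with the middle element.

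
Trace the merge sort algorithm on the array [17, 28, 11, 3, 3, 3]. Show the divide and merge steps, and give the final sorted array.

Merge sort trace:

Split: [17, 28, 11, 3, 3, 3] -> [17, 28, 11] and [3, 3, 3]
  Split: [17, 28, 11] -> [17] and [28, 11]
    Split: [28, 11] -> [28] and [11]
    Merge: [28] + [11] -> [11, 28]
  Merge: [17] + [11, 28] -> [11, 17, 28]
  Split: [3, 3, 3] -> [3] and [3, 3]
    Split: [3, 3] -> [3] and [3]
    Merge: [3] + [3] -> [3, 3]
  Merge: [3] + [3, 3] -> [3, 3, 3]
Merge: [11, 17, 28] + [3, 3, 3] -> [3, 3, 3, 11, 17, 28]

Final sorted array: [3, 3, 3, 11, 17, 28]

The merge sort proceeds by recursively splitting the array and merging sorted halves.
After all merges, the sorted array is [3, 3, 3, 11, 17, 28].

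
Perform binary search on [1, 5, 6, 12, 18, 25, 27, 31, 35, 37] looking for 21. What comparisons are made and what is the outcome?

Binary search for 21 in [1, 5, 6, 12, 18, 25, 27, 31, 35, 37]:

lo=0, hi=9, mid=4, arr[mid]=18 -> 18 < 21, search right half
lo=5, hi=9, mid=7, arr[mid]=31 -> 31 > 21, search left half
lo=5, hi=6, mid=5, arr[mid]=25 -> 25 > 21, search left half
lo=5 > hi=4, target 21 not found

Binary search determines that 21 is not in the array after 3 comparisons. The search space was exhausted without finding the target.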